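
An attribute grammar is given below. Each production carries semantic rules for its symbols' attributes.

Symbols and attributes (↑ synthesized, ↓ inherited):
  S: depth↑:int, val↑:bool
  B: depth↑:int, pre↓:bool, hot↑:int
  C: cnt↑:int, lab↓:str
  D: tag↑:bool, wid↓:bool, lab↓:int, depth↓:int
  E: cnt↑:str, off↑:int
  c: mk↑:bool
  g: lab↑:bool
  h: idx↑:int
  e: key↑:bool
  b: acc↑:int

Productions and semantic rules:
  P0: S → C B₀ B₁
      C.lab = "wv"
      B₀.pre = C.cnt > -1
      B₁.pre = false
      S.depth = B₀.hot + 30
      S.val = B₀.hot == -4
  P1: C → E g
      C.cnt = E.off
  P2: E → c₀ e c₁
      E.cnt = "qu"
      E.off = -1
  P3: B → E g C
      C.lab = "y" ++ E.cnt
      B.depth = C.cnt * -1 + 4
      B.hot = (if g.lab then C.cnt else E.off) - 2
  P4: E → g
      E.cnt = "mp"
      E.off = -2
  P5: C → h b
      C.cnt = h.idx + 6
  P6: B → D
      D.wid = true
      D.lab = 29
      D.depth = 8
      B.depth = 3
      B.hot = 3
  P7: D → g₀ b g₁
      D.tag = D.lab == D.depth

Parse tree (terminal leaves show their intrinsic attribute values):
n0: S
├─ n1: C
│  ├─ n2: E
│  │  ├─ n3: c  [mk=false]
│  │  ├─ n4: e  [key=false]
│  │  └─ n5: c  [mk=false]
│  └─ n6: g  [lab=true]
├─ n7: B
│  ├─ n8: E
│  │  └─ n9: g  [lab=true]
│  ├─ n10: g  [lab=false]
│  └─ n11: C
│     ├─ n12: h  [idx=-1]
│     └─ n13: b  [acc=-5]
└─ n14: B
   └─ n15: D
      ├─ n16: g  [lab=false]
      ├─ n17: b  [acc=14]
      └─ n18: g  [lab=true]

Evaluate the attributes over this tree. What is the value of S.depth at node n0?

26

1. n1.lab = "wv"  ["wv"]
2. n3.mk = false  [terminal]
3. n4.key = false  [terminal]
4. n5.mk = false  [terminal]
5. n2.cnt = "qu"  ["qu"]
6. n2.off = -1  [-1]
7. n6.lab = true  [terminal]
8. n1.cnt = -1  [E.off]
9. n7.pre = false  [C.cnt > -1]
10. n9.lab = true  [terminal]
11. n8.cnt = "mp"  ["mp"]
12. n8.off = -2  [-2]
13. n10.lab = false  [terminal]
14. n11.lab = "ymp"  ["y" ++ E.cnt]
15. n12.idx = -1  [terminal]
16. n13.acc = -5  [terminal]
17. n11.cnt = 5  [h.idx + 6]
18. n7.depth = -1  [C.cnt * -1 + 4]
19. n7.hot = -4  [(if g.lab then C.cnt else E.off) - 2]
20. n14.pre = false  [false]
21. n15.wid = true  [true]
22. n15.lab = 29  [29]
23. n15.depth = 8  [8]
24. n16.lab = false  [terminal]
25. n17.acc = 14  [terminal]
26. n18.lab = true  [terminal]
27. n15.tag = false  [D.lab == D.depth]
28. n14.depth = 3  [3]
29. n14.hot = 3  [3]
30. n0.depth = 26  [B₀.hot + 30]
31. n0.val = true  [B₀.hot == -4]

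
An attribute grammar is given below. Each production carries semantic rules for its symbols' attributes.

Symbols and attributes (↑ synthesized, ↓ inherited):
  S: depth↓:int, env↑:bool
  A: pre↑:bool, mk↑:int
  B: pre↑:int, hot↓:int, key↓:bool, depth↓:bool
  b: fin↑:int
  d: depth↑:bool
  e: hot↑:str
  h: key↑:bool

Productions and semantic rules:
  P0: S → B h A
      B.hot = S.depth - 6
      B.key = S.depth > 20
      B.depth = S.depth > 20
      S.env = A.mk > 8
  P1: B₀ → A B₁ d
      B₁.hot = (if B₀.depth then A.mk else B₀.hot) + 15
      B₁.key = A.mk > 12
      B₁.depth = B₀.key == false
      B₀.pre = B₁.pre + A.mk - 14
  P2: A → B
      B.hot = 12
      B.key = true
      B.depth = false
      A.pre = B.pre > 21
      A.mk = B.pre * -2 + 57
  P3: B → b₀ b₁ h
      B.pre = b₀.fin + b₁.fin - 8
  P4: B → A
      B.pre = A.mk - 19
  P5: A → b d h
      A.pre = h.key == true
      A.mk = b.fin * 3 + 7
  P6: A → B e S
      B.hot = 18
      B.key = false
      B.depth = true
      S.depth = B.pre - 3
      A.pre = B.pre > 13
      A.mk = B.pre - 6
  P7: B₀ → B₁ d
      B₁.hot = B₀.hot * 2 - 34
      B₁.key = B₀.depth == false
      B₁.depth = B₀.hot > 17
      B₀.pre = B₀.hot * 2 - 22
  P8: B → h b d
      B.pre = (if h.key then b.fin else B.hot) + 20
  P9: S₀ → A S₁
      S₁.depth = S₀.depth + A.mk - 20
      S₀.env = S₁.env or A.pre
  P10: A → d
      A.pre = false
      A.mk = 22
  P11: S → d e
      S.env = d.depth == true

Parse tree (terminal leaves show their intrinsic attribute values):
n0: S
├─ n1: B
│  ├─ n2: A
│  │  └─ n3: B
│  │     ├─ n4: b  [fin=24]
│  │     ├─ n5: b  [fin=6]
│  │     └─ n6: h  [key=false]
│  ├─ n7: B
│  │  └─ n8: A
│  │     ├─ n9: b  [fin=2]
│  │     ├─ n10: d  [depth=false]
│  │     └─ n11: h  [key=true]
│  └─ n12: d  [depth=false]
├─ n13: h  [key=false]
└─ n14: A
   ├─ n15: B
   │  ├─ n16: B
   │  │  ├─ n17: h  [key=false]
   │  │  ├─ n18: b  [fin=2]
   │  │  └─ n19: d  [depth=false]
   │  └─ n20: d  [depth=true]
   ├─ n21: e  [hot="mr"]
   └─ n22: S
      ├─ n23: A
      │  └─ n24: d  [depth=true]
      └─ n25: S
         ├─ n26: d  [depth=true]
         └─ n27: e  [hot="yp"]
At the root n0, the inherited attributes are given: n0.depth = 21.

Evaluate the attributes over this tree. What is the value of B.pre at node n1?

1. n0.depth = 21  [given at root]
2. n1.hot = 15  [S.depth - 6]
3. n1.key = true  [S.depth > 20]
4. n1.depth = true  [S.depth > 20]
5. n3.hot = 12  [12]
6. n3.key = true  [true]
7. n3.depth = false  [false]
8. n4.fin = 24  [terminal]
9. n5.fin = 6  [terminal]
10. n6.key = false  [terminal]
11. n3.pre = 22  [b₀.fin + b₁.fin - 8]
12. n2.pre = true  [B.pre > 21]
13. n2.mk = 13  [B.pre * -2 + 57]
14. n7.hot = 28  [(if B₀.depth then A.mk else B₀.hot) + 15]
15. n7.key = true  [A.mk > 12]
16. n7.depth = false  [B₀.key == false]
17. n9.fin = 2  [terminal]
18. n10.depth = false  [terminal]
19. n11.key = true  [terminal]
20. n8.pre = true  [h.key == true]
21. n8.mk = 13  [b.fin * 3 + 7]
22. n7.pre = -6  [A.mk - 19]
23. n12.depth = false  [terminal]
24. n1.pre = -7  [B₁.pre + A.mk - 14]
25. n13.key = false  [terminal]
26. n15.hot = 18  [18]
27. n15.key = false  [false]
28. n15.depth = true  [true]
29. n16.hot = 2  [B₀.hot * 2 - 34]
30. n16.key = false  [B₀.depth == false]
31. n16.depth = true  [B₀.hot > 17]
32. n17.key = false  [terminal]
33. n18.fin = 2  [terminal]
34. n19.depth = false  [terminal]
35. n16.pre = 22  [(if h.key then b.fin else B.hot) + 20]
36. n20.depth = true  [terminal]
37. n15.pre = 14  [B₀.hot * 2 - 22]
38. n21.hot = "mr"  [terminal]
39. n22.depth = 11  [B.pre - 3]
40. n24.depth = true  [terminal]
41. n23.pre = false  [false]
42. n23.mk = 22  [22]
43. n25.depth = 13  [S₀.depth + A.mk - 20]
44. n26.depth = true  [terminal]
45. n27.hot = "yp"  [terminal]
46. n25.env = true  [d.depth == true]
47. n22.env = true  [S₁.env or A.pre]
48. n14.pre = true  [B.pre > 13]
49. n14.mk = 8  [B.pre - 6]
50. n0.env = false  [A.mk > 8]

-7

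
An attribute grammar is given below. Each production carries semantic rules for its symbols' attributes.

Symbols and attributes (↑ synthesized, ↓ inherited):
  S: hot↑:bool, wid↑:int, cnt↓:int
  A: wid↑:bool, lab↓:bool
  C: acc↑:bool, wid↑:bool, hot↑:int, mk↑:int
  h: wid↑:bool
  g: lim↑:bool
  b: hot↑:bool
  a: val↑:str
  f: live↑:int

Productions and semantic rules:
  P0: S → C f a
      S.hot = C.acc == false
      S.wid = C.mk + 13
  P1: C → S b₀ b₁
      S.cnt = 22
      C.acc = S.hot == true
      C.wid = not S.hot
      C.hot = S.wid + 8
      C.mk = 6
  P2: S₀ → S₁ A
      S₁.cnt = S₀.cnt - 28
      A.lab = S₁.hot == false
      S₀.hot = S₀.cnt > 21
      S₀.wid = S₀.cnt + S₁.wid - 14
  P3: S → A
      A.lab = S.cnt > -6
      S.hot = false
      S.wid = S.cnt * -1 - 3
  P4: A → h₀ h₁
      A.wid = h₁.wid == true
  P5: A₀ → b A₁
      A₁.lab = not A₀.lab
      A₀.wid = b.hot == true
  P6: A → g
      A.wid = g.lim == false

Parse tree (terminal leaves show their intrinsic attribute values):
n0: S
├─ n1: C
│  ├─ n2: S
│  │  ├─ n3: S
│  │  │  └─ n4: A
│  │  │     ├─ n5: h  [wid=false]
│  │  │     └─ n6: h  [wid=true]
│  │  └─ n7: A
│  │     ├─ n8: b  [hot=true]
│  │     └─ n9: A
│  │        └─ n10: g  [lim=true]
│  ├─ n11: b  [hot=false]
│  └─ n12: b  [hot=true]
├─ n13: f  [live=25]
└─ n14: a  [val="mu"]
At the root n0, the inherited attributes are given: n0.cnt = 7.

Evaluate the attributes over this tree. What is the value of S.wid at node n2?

1. n0.cnt = 7  [given at root]
2. n2.cnt = 22  [22]
3. n3.cnt = -6  [S₀.cnt - 28]
4. n4.lab = false  [S.cnt > -6]
5. n5.wid = false  [terminal]
6. n6.wid = true  [terminal]
7. n4.wid = true  [h₁.wid == true]
8. n3.hot = false  [false]
9. n3.wid = 3  [S.cnt * -1 - 3]
10. n7.lab = true  [S₁.hot == false]
11. n8.hot = true  [terminal]
12. n9.lab = false  [not A₀.lab]
13. n10.lim = true  [terminal]
14. n9.wid = false  [g.lim == false]
15. n7.wid = true  [b.hot == true]
16. n2.hot = true  [S₀.cnt > 21]
17. n2.wid = 11  [S₀.cnt + S₁.wid - 14]
18. n11.hot = false  [terminal]
19. n12.hot = true  [terminal]
20. n1.acc = true  [S.hot == true]
21. n1.wid = false  [not S.hot]
22. n1.hot = 19  [S.wid + 8]
23. n1.mk = 6  [6]
24. n13.live = 25  [terminal]
25. n14.val = "mu"  [terminal]
26. n0.hot = false  [C.acc == false]
27. n0.wid = 19  [C.mk + 13]

11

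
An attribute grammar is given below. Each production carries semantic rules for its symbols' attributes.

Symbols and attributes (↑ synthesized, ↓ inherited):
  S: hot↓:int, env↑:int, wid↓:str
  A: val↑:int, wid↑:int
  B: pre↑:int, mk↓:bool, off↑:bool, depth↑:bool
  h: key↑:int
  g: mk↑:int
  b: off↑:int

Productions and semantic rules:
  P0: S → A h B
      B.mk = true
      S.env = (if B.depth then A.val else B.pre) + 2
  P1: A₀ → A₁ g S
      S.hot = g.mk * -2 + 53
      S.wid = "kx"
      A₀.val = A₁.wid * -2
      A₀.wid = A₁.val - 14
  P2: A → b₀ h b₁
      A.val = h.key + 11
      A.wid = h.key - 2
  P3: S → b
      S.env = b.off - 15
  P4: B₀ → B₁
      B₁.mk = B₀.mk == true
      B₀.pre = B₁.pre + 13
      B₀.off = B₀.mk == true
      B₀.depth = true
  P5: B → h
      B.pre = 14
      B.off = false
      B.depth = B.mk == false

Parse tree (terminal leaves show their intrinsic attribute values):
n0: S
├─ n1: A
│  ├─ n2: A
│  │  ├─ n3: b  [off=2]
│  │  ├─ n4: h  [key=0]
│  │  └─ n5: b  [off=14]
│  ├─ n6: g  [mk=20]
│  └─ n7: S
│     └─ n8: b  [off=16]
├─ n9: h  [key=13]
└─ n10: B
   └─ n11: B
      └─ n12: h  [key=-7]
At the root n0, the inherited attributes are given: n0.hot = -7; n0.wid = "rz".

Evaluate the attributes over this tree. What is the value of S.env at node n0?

1. n0.hot = -7  [given at root]
2. n0.wid = "rz"  [given at root]
3. n3.off = 2  [terminal]
4. n4.key = 0  [terminal]
5. n5.off = 14  [terminal]
6. n2.val = 11  [h.key + 11]
7. n2.wid = -2  [h.key - 2]
8. n6.mk = 20  [terminal]
9. n7.hot = 13  [g.mk * -2 + 53]
10. n7.wid = "kx"  ["kx"]
11. n8.off = 16  [terminal]
12. n7.env = 1  [b.off - 15]
13. n1.val = 4  [A₁.wid * -2]
14. n1.wid = -3  [A₁.val - 14]
15. n9.key = 13  [terminal]
16. n10.mk = true  [true]
17. n11.mk = true  [B₀.mk == true]
18. n12.key = -7  [terminal]
19. n11.pre = 14  [14]
20. n11.off = false  [false]
21. n11.depth = false  [B.mk == false]
22. n10.pre = 27  [B₁.pre + 13]
23. n10.off = true  [B₀.mk == true]
24. n10.depth = true  [true]
25. n0.env = 6  [(if B.depth then A.val else B.pre) + 2]

6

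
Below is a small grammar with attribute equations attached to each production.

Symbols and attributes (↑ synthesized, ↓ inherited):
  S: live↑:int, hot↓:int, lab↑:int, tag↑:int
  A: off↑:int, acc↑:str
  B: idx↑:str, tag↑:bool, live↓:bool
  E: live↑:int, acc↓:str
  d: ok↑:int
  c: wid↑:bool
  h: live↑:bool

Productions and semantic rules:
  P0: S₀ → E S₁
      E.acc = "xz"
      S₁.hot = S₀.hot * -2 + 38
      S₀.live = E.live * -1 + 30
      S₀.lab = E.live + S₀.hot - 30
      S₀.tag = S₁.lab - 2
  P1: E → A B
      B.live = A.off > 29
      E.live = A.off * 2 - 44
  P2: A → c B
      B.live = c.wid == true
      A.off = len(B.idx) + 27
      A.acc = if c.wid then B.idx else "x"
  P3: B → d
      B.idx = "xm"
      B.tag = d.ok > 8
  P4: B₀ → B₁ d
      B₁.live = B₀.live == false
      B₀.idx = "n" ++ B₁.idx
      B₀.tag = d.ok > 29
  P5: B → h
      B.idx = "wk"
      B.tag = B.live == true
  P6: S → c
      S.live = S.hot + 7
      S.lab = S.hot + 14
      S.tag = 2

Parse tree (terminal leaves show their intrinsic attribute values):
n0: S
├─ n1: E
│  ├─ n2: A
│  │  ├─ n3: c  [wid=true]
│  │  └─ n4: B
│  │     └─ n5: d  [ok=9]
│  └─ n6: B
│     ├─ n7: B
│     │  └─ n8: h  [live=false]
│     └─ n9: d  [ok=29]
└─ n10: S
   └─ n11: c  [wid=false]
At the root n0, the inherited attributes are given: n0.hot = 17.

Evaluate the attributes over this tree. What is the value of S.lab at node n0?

1. n0.hot = 17  [given at root]
2. n1.acc = "xz"  ["xz"]
3. n3.wid = true  [terminal]
4. n4.live = true  [c.wid == true]
5. n5.ok = 9  [terminal]
6. n4.idx = "xm"  ["xm"]
7. n4.tag = true  [d.ok > 8]
8. n2.off = 29  [len(B.idx) + 27]
9. n2.acc = "xm"  [if c.wid then B.idx else "x"]
10. n6.live = false  [A.off > 29]
11. n7.live = true  [B₀.live == false]
12. n8.live = false  [terminal]
13. n7.idx = "wk"  ["wk"]
14. n7.tag = true  [B.live == true]
15. n9.ok = 29  [terminal]
16. n6.idx = "nwk"  ["n" ++ B₁.idx]
17. n6.tag = false  [d.ok > 29]
18. n1.live = 14  [A.off * 2 - 44]
19. n10.hot = 4  [S₀.hot * -2 + 38]
20. n11.wid = false  [terminal]
21. n10.live = 11  [S.hot + 7]
22. n10.lab = 18  [S.hot + 14]
23. n10.tag = 2  [2]
24. n0.live = 16  [E.live * -1 + 30]
25. n0.lab = 1  [E.live + S₀.hot - 30]
26. n0.tag = 16  [S₁.lab - 2]

1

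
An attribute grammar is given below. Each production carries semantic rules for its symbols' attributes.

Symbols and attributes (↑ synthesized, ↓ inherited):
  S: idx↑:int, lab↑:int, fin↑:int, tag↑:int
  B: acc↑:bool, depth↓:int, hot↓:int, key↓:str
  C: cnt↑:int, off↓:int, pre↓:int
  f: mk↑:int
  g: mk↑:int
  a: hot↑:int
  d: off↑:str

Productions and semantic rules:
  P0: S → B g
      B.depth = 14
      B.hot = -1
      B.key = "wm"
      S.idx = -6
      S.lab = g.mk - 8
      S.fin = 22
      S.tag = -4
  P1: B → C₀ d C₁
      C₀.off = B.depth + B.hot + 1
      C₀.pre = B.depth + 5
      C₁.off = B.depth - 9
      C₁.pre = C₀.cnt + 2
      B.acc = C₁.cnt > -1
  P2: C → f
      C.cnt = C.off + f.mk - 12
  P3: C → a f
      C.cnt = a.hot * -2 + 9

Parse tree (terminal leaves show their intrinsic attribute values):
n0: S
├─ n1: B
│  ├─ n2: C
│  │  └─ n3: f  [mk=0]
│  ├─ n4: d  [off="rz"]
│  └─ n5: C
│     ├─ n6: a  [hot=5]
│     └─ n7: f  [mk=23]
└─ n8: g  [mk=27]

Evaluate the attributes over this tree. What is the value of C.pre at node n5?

1. n1.depth = 14  [14]
2. n1.hot = -1  [-1]
3. n1.key = "wm"  ["wm"]
4. n2.off = 14  [B.depth + B.hot + 1]
5. n2.pre = 19  [B.depth + 5]
6. n3.mk = 0  [terminal]
7. n2.cnt = 2  [C.off + f.mk - 12]
8. n4.off = "rz"  [terminal]
9. n5.off = 5  [B.depth - 9]
10. n5.pre = 4  [C₀.cnt + 2]
11. n6.hot = 5  [terminal]
12. n7.mk = 23  [terminal]
13. n5.cnt = -1  [a.hot * -2 + 9]
14. n1.acc = false  [C₁.cnt > -1]
15. n8.mk = 27  [terminal]
16. n0.idx = -6  [-6]
17. n0.lab = 19  [g.mk - 8]
18. n0.fin = 22  [22]
19. n0.tag = -4  [-4]

4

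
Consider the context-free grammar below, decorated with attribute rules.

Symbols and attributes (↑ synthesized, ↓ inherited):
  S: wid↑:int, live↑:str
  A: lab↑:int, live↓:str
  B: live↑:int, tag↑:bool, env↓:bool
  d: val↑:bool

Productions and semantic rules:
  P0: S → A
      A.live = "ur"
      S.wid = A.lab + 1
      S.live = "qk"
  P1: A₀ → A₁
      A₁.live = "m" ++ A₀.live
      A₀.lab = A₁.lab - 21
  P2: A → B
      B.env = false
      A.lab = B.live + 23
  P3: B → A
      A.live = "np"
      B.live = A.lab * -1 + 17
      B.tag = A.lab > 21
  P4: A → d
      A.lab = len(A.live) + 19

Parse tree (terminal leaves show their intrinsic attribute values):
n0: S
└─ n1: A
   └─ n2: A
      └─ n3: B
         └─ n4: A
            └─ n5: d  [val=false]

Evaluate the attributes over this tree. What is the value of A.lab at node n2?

1. n1.live = "ur"  ["ur"]
2. n2.live = "mur"  ["m" ++ A₀.live]
3. n3.env = false  [false]
4. n4.live = "np"  ["np"]
5. n5.val = false  [terminal]
6. n4.lab = 21  [len(A.live) + 19]
7. n3.live = -4  [A.lab * -1 + 17]
8. n3.tag = false  [A.lab > 21]
9. n2.lab = 19  [B.live + 23]
10. n1.lab = -2  [A₁.lab - 21]
11. n0.wid = -1  [A.lab + 1]
12. n0.live = "qk"  ["qk"]

19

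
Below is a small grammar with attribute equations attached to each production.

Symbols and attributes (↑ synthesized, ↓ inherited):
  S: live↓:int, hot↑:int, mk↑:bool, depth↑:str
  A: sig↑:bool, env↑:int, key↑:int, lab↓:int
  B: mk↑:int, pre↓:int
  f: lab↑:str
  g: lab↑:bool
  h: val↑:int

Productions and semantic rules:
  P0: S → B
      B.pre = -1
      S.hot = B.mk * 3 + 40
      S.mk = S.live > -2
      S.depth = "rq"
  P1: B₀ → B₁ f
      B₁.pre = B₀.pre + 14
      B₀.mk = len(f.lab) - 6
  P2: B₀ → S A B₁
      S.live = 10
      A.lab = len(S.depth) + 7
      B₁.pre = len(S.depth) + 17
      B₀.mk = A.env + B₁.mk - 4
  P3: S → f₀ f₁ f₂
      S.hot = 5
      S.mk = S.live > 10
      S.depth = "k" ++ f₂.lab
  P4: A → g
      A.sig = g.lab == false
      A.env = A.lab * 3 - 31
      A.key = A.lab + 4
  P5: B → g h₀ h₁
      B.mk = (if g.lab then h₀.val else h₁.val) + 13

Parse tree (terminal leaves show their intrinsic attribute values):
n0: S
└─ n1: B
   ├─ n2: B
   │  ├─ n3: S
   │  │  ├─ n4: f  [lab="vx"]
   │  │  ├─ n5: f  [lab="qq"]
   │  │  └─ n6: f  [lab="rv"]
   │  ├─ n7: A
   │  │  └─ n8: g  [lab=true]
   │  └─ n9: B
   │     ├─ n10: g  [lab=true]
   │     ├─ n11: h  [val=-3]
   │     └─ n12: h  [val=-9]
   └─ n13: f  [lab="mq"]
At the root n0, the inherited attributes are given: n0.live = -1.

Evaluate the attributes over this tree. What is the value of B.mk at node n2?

5

1. n0.live = -1  [given at root]
2. n1.pre = -1  [-1]
3. n2.pre = 13  [B₀.pre + 14]
4. n3.live = 10  [10]
5. n4.lab = "vx"  [terminal]
6. n5.lab = "qq"  [terminal]
7. n6.lab = "rv"  [terminal]
8. n3.hot = 5  [5]
9. n3.mk = false  [S.live > 10]
10. n3.depth = "krv"  ["k" ++ f₂.lab]
11. n7.lab = 10  [len(S.depth) + 7]
12. n8.lab = true  [terminal]
13. n7.sig = false  [g.lab == false]
14. n7.env = -1  [A.lab * 3 - 31]
15. n7.key = 14  [A.lab + 4]
16. n9.pre = 20  [len(S.depth) + 17]
17. n10.lab = true  [terminal]
18. n11.val = -3  [terminal]
19. n12.val = -9  [terminal]
20. n9.mk = 10  [(if g.lab then h₀.val else h₁.val) + 13]
21. n2.mk = 5  [A.env + B₁.mk - 4]
22. n13.lab = "mq"  [terminal]
23. n1.mk = -4  [len(f.lab) - 6]
24. n0.hot = 28  [B.mk * 3 + 40]
25. n0.mk = true  [S.live > -2]
26. n0.depth = "rq"  ["rq"]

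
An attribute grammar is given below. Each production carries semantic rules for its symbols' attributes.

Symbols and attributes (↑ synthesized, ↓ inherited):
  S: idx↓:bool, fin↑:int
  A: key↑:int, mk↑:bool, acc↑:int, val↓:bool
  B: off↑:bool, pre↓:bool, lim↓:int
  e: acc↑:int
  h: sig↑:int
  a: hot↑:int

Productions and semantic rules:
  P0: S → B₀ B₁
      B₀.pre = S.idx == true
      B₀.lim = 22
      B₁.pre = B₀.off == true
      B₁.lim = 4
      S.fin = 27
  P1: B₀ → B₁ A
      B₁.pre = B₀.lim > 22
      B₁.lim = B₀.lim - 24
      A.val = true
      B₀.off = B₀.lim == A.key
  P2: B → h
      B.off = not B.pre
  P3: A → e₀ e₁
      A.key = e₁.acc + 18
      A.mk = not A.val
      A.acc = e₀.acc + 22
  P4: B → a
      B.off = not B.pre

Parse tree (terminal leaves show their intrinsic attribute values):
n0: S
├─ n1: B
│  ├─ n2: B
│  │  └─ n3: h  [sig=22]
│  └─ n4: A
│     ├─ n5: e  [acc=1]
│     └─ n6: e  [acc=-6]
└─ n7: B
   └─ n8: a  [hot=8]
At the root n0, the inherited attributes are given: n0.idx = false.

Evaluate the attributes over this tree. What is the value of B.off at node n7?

1. n0.idx = false  [given at root]
2. n1.pre = false  [S.idx == true]
3. n1.lim = 22  [22]
4. n2.pre = false  [B₀.lim > 22]
5. n2.lim = -2  [B₀.lim - 24]
6. n3.sig = 22  [terminal]
7. n2.off = true  [not B.pre]
8. n4.val = true  [true]
9. n5.acc = 1  [terminal]
10. n6.acc = -6  [terminal]
11. n4.key = 12  [e₁.acc + 18]
12. n4.mk = false  [not A.val]
13. n4.acc = 23  [e₀.acc + 22]
14. n1.off = false  [B₀.lim == A.key]
15. n7.pre = false  [B₀.off == true]
16. n7.lim = 4  [4]
17. n8.hot = 8  [terminal]
18. n7.off = true  [not B.pre]
19. n0.fin = 27  [27]

true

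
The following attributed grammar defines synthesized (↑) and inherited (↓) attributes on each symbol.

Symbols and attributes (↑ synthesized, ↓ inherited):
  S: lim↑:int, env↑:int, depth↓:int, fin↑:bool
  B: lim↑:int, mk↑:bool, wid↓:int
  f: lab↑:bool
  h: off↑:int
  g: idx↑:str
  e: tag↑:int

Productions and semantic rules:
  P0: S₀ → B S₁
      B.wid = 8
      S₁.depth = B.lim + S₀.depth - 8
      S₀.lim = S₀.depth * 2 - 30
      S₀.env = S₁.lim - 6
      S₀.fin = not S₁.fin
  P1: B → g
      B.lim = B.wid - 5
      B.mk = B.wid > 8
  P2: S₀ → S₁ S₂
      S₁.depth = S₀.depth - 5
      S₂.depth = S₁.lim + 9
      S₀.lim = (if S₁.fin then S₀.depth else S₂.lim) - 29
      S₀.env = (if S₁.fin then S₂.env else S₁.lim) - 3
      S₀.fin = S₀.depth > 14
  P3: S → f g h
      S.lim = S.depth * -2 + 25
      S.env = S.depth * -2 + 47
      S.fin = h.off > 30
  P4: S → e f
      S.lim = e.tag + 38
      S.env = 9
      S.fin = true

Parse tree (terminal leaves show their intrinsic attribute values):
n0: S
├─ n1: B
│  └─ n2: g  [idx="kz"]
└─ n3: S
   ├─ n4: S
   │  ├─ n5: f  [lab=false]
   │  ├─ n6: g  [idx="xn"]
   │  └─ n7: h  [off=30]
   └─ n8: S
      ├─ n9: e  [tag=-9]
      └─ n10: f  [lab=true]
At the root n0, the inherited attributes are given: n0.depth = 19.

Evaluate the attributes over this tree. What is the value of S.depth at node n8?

16

1. n0.depth = 19  [given at root]
2. n1.wid = 8  [8]
3. n2.idx = "kz"  [terminal]
4. n1.lim = 3  [B.wid - 5]
5. n1.mk = false  [B.wid > 8]
6. n3.depth = 14  [B.lim + S₀.depth - 8]
7. n4.depth = 9  [S₀.depth - 5]
8. n5.lab = false  [terminal]
9. n6.idx = "xn"  [terminal]
10. n7.off = 30  [terminal]
11. n4.lim = 7  [S.depth * -2 + 25]
12. n4.env = 29  [S.depth * -2 + 47]
13. n4.fin = false  [h.off > 30]
14. n8.depth = 16  [S₁.lim + 9]
15. n9.tag = -9  [terminal]
16. n10.lab = true  [terminal]
17. n8.lim = 29  [e.tag + 38]
18. n8.env = 9  [9]
19. n8.fin = true  [true]
20. n3.lim = 0  [(if S₁.fin then S₀.depth else S₂.lim) - 29]
21. n3.env = 4  [(if S₁.fin then S₂.env else S₁.lim) - 3]
22. n3.fin = false  [S₀.depth > 14]
23. n0.lim = 8  [S₀.depth * 2 - 30]
24. n0.env = -6  [S₁.lim - 6]
25. n0.fin = true  [not S₁.fin]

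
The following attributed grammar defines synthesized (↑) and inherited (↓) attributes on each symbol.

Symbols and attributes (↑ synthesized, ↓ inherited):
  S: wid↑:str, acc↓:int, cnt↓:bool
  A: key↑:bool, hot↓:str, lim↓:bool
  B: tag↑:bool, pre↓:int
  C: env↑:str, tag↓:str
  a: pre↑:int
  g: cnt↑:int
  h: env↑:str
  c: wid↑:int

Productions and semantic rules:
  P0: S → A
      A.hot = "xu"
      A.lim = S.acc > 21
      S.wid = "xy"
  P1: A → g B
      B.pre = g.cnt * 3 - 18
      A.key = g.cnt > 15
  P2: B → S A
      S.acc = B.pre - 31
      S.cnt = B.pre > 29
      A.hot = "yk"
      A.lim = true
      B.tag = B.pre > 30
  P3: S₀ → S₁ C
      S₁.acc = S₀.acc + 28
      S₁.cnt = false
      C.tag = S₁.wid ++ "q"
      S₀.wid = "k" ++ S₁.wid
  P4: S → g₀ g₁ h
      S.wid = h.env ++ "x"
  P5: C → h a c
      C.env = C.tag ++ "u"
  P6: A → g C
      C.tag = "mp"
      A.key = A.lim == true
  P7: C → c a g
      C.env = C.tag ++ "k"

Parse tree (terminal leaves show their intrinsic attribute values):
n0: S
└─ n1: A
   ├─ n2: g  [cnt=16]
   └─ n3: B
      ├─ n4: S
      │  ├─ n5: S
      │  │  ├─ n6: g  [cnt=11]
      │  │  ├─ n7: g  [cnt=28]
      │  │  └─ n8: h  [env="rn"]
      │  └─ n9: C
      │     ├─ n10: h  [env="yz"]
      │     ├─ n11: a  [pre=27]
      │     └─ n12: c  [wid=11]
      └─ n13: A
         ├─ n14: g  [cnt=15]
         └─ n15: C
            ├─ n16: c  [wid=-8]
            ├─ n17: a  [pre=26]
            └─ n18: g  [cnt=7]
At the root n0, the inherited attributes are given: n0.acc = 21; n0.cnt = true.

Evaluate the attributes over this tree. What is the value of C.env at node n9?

"rnxqu"

1. n0.acc = 21  [given at root]
2. n0.cnt = true  [given at root]
3. n1.hot = "xu"  ["xu"]
4. n1.lim = false  [S.acc > 21]
5. n2.cnt = 16  [terminal]
6. n3.pre = 30  [g.cnt * 3 - 18]
7. n4.acc = -1  [B.pre - 31]
8. n4.cnt = true  [B.pre > 29]
9. n5.acc = 27  [S₀.acc + 28]
10. n5.cnt = false  [false]
11. n6.cnt = 11  [terminal]
12. n7.cnt = 28  [terminal]
13. n8.env = "rn"  [terminal]
14. n5.wid = "rnx"  [h.env ++ "x"]
15. n9.tag = "rnxq"  [S₁.wid ++ "q"]
16. n10.env = "yz"  [terminal]
17. n11.pre = 27  [terminal]
18. n12.wid = 11  [terminal]
19. n9.env = "rnxqu"  [C.tag ++ "u"]
20. n4.wid = "krnx"  ["k" ++ S₁.wid]
21. n13.hot = "yk"  ["yk"]
22. n13.lim = true  [true]
23. n14.cnt = 15  [terminal]
24. n15.tag = "mp"  ["mp"]
25. n16.wid = -8  [terminal]
26. n17.pre = 26  [terminal]
27. n18.cnt = 7  [terminal]
28. n15.env = "mpk"  [C.tag ++ "k"]
29. n13.key = true  [A.lim == true]
30. n3.tag = false  [B.pre > 30]
31. n1.key = true  [g.cnt > 15]
32. n0.wid = "xy"  ["xy"]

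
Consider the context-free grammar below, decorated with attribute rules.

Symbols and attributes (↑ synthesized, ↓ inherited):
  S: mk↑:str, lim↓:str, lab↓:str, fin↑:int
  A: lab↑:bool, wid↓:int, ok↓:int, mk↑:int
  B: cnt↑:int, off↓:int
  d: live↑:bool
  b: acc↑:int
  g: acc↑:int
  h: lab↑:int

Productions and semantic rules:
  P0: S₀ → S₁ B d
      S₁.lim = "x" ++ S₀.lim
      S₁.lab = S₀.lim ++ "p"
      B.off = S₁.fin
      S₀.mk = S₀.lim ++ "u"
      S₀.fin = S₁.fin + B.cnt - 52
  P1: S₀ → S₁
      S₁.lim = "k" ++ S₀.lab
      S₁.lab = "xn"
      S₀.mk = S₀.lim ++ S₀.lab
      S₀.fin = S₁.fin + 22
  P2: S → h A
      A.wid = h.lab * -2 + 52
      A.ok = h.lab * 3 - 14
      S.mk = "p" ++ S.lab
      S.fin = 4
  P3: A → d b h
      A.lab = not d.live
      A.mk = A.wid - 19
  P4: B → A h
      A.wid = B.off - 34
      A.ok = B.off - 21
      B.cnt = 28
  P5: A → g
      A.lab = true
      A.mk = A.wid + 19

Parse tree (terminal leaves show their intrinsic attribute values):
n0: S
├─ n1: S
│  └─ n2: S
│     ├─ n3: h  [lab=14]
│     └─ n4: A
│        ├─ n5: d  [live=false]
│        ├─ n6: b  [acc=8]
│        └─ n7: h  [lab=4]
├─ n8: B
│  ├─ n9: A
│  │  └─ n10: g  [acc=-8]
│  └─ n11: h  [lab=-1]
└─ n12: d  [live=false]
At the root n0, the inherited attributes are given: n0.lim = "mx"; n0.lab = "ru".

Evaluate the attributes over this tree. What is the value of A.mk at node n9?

1. n0.lim = "mx"  [given at root]
2. n0.lab = "ru"  [given at root]
3. n1.lim = "xmx"  ["x" ++ S₀.lim]
4. n1.lab = "mxp"  [S₀.lim ++ "p"]
5. n2.lim = "kmxp"  ["k" ++ S₀.lab]
6. n2.lab = "xn"  ["xn"]
7. n3.lab = 14  [terminal]
8. n4.wid = 24  [h.lab * -2 + 52]
9. n4.ok = 28  [h.lab * 3 - 14]
10. n5.live = false  [terminal]
11. n6.acc = 8  [terminal]
12. n7.lab = 4  [terminal]
13. n4.lab = true  [not d.live]
14. n4.mk = 5  [A.wid - 19]
15. n2.mk = "pxn"  ["p" ++ S.lab]
16. n2.fin = 4  [4]
17. n1.mk = "xmxmxp"  [S₀.lim ++ S₀.lab]
18. n1.fin = 26  [S₁.fin + 22]
19. n8.off = 26  [S₁.fin]
20. n9.wid = -8  [B.off - 34]
21. n9.ok = 5  [B.off - 21]
22. n10.acc = -8  [terminal]
23. n9.lab = true  [true]
24. n9.mk = 11  [A.wid + 19]
25. n11.lab = -1  [terminal]
26. n8.cnt = 28  [28]
27. n12.live = false  [terminal]
28. n0.mk = "mxu"  [S₀.lim ++ "u"]
29. n0.fin = 2  [S₁.fin + B.cnt - 52]

11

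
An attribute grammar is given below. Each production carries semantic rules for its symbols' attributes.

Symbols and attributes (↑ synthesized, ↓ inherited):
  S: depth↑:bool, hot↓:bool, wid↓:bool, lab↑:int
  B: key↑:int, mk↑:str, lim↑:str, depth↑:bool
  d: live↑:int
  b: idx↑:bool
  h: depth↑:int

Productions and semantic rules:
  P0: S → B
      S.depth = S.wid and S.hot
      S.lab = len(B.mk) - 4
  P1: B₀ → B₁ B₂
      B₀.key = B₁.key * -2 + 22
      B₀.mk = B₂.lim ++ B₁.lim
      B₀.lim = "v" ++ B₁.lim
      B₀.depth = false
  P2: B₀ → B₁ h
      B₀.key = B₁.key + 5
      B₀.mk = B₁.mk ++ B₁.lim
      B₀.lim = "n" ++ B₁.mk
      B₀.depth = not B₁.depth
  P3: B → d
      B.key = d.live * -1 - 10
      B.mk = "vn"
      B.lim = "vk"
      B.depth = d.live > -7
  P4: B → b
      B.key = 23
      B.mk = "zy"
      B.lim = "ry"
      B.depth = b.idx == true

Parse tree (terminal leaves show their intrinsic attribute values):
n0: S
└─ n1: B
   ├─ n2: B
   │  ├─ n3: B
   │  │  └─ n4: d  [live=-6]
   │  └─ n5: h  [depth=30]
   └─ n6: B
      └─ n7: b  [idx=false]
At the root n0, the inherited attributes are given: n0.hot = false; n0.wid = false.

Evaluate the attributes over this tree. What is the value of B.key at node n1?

1. n0.hot = false  [given at root]
2. n0.wid = false  [given at root]
3. n4.live = -6  [terminal]
4. n3.key = -4  [d.live * -1 - 10]
5. n3.mk = "vn"  ["vn"]
6. n3.lim = "vk"  ["vk"]
7. n3.depth = true  [d.live > -7]
8. n5.depth = 30  [terminal]
9. n2.key = 1  [B₁.key + 5]
10. n2.mk = "vnvk"  [B₁.mk ++ B₁.lim]
11. n2.lim = "nvn"  ["n" ++ B₁.mk]
12. n2.depth = false  [not B₁.depth]
13. n7.idx = false  [terminal]
14. n6.key = 23  [23]
15. n6.mk = "zy"  ["zy"]
16. n6.lim = "ry"  ["ry"]
17. n6.depth = false  [b.idx == true]
18. n1.key = 20  [B₁.key * -2 + 22]
19. n1.mk = "rynvn"  [B₂.lim ++ B₁.lim]
20. n1.lim = "vnvn"  ["v" ++ B₁.lim]
21. n1.depth = false  [false]
22. n0.depth = false  [S.wid and S.hot]
23. n0.lab = 1  [len(B.mk) - 4]

20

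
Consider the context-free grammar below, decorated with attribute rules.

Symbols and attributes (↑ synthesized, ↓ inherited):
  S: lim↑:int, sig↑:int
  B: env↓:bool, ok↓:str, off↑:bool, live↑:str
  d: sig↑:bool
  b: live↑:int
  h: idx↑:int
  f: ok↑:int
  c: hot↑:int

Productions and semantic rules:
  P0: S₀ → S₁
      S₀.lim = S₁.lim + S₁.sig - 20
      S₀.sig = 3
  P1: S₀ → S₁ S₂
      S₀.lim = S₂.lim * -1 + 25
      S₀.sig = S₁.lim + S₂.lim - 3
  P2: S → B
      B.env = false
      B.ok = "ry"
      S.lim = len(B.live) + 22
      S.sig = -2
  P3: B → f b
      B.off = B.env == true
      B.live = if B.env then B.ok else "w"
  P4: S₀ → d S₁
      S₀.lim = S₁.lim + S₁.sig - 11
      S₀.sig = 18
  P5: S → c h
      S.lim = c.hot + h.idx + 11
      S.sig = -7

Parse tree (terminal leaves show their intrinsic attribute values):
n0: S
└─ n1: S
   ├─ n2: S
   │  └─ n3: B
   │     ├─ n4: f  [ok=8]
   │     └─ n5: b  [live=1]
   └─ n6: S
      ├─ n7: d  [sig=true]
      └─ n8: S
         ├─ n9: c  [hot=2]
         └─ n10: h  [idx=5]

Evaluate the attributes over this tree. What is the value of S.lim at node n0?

25

1. n3.env = false  [false]
2. n3.ok = "ry"  ["ry"]
3. n4.ok = 8  [terminal]
4. n5.live = 1  [terminal]
5. n3.off = false  [B.env == true]
6. n3.live = "w"  [if B.env then B.ok else "w"]
7. n2.lim = 23  [len(B.live) + 22]
8. n2.sig = -2  [-2]
9. n7.sig = true  [terminal]
10. n9.hot = 2  [terminal]
11. n10.idx = 5  [terminal]
12. n8.lim = 18  [c.hot + h.idx + 11]
13. n8.sig = -7  [-7]
14. n6.lim = 0  [S₁.lim + S₁.sig - 11]
15. n6.sig = 18  [18]
16. n1.lim = 25  [S₂.lim * -1 + 25]
17. n1.sig = 20  [S₁.lim + S₂.lim - 3]
18. n0.lim = 25  [S₁.lim + S₁.sig - 20]
19. n0.sig = 3  [3]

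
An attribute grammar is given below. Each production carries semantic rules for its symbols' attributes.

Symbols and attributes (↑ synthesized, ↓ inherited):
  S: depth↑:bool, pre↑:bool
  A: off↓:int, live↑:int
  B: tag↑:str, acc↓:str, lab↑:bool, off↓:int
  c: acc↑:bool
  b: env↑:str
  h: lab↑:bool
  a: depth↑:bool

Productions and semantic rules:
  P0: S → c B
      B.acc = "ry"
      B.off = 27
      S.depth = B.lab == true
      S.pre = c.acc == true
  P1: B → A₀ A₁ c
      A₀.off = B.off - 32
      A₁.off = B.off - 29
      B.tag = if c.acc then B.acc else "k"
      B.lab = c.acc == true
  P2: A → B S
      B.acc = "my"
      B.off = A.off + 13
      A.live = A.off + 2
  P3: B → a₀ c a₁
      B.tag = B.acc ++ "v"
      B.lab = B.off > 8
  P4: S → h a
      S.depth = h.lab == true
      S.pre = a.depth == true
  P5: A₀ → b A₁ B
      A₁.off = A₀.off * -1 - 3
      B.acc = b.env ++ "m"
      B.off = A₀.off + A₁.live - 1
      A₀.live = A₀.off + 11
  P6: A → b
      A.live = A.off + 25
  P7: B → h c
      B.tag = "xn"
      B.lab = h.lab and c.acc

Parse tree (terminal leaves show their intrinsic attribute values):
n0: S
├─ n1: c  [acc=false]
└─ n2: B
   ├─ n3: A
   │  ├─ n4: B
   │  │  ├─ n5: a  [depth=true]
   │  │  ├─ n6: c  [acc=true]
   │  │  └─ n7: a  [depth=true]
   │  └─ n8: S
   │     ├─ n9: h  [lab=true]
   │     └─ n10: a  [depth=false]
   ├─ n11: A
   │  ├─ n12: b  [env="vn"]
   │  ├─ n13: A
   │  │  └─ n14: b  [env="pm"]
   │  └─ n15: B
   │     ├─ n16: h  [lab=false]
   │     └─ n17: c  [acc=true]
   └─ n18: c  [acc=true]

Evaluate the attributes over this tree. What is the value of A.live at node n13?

1. n1.acc = false  [terminal]
2. n2.acc = "ry"  ["ry"]
3. n2.off = 27  [27]
4. n3.off = -5  [B.off - 32]
5. n4.acc = "my"  ["my"]
6. n4.off = 8  [A.off + 13]
7. n5.depth = true  [terminal]
8. n6.acc = true  [terminal]
9. n7.depth = true  [terminal]
10. n4.tag = "myv"  [B.acc ++ "v"]
11. n4.lab = false  [B.off > 8]
12. n9.lab = true  [terminal]
13. n10.depth = false  [terminal]
14. n8.depth = true  [h.lab == true]
15. n8.pre = false  [a.depth == true]
16. n3.live = -3  [A.off + 2]
17. n11.off = -2  [B.off - 29]
18. n12.env = "vn"  [terminal]
19. n13.off = -1  [A₀.off * -1 - 3]
20. n14.env = "pm"  [terminal]
21. n13.live = 24  [A.off + 25]
22. n15.acc = "vnm"  [b.env ++ "m"]
23. n15.off = 21  [A₀.off + A₁.live - 1]
24. n16.lab = false  [terminal]
25. n17.acc = true  [terminal]
26. n15.tag = "xn"  ["xn"]
27. n15.lab = false  [h.lab and c.acc]
28. n11.live = 9  [A₀.off + 11]
29. n18.acc = true  [terminal]
30. n2.tag = "ry"  [if c.acc then B.acc else "k"]
31. n2.lab = true  [c.acc == true]
32. n0.depth = true  [B.lab == true]
33. n0.pre = false  [c.acc == true]

24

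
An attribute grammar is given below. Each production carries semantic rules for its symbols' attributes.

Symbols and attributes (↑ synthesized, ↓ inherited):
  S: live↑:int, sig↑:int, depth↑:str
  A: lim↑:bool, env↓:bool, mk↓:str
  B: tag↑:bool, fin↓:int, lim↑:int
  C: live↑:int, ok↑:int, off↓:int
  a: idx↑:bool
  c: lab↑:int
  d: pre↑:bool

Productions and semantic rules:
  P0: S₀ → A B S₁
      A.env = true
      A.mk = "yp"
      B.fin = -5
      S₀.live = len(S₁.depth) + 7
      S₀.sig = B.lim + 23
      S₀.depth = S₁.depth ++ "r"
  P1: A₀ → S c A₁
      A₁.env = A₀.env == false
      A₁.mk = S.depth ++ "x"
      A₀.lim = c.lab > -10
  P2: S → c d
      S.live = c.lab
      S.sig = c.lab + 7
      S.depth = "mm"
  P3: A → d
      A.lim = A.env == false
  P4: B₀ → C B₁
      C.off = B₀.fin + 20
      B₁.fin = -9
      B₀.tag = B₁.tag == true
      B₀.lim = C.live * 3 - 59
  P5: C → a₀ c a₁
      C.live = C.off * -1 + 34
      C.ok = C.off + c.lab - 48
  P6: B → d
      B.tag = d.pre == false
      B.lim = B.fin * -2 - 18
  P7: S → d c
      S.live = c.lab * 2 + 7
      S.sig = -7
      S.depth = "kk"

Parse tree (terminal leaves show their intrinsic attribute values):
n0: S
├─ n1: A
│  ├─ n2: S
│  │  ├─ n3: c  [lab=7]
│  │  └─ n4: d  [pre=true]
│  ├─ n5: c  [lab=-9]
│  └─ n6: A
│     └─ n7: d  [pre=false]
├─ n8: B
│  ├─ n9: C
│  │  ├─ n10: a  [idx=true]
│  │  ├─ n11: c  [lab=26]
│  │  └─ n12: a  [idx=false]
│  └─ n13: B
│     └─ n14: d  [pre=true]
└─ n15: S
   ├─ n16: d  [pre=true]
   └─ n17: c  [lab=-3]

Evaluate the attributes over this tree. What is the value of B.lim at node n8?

-2

1. n1.env = true  [true]
2. n1.mk = "yp"  ["yp"]
3. n3.lab = 7  [terminal]
4. n4.pre = true  [terminal]
5. n2.live = 7  [c.lab]
6. n2.sig = 14  [c.lab + 7]
7. n2.depth = "mm"  ["mm"]
8. n5.lab = -9  [terminal]
9. n6.env = false  [A₀.env == false]
10. n6.mk = "mmx"  [S.depth ++ "x"]
11. n7.pre = false  [terminal]
12. n6.lim = true  [A.env == false]
13. n1.lim = true  [c.lab > -10]
14. n8.fin = -5  [-5]
15. n9.off = 15  [B₀.fin + 20]
16. n10.idx = true  [terminal]
17. n11.lab = 26  [terminal]
18. n12.idx = false  [terminal]
19. n9.live = 19  [C.off * -1 + 34]
20. n9.ok = -7  [C.off + c.lab - 48]
21. n13.fin = -9  [-9]
22. n14.pre = true  [terminal]
23. n13.tag = false  [d.pre == false]
24. n13.lim = 0  [B.fin * -2 - 18]
25. n8.tag = false  [B₁.tag == true]
26. n8.lim = -2  [C.live * 3 - 59]
27. n16.pre = true  [terminal]
28. n17.lab = -3  [terminal]
29. n15.live = 1  [c.lab * 2 + 7]
30. n15.sig = -7  [-7]
31. n15.depth = "kk"  ["kk"]
32. n0.live = 9  [len(S₁.depth) + 7]
33. n0.sig = 21  [B.lim + 23]
34. n0.depth = "kkr"  [S₁.depth ++ "r"]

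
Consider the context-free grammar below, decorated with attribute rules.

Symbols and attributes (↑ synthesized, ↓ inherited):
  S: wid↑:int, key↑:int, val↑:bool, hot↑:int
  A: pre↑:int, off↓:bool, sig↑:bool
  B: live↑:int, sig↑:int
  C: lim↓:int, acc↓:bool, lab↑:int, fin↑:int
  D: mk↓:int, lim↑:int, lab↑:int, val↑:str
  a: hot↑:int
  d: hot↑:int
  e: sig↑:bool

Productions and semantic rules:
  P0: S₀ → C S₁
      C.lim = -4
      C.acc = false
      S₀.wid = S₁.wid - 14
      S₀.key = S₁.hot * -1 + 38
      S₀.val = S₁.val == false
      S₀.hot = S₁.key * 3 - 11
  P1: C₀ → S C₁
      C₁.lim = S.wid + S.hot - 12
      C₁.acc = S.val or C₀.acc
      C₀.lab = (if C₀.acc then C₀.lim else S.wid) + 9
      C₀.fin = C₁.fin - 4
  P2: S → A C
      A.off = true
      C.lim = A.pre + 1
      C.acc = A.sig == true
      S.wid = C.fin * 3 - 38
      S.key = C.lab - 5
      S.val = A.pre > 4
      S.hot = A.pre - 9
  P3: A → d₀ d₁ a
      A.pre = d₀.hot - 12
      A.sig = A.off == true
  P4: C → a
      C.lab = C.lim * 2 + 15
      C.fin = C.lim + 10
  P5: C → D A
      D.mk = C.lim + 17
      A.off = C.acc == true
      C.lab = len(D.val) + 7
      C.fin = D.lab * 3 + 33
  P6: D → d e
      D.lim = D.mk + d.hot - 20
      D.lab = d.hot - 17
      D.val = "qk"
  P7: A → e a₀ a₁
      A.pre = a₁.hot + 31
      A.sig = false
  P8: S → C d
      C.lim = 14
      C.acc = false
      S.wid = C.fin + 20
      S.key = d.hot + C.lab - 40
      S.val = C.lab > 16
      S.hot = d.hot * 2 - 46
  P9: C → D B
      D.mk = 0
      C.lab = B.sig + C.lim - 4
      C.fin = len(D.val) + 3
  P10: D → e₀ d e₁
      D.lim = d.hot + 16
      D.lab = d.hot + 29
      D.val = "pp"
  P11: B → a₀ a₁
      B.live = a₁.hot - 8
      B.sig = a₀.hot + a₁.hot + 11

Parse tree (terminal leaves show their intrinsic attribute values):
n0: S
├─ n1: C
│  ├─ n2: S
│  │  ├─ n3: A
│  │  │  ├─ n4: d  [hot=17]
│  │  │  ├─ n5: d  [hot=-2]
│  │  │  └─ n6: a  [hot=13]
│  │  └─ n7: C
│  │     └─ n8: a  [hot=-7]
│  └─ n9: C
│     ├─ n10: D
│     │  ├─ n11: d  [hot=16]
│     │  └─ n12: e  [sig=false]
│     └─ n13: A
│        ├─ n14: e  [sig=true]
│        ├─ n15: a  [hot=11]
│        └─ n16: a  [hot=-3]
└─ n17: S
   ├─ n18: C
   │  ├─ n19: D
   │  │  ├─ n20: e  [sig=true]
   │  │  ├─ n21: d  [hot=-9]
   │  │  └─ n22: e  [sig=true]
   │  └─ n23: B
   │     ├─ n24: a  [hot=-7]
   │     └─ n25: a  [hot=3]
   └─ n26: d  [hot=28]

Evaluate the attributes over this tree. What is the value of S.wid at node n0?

11

1. n1.lim = -4  [-4]
2. n1.acc = false  [false]
3. n3.off = true  [true]
4. n4.hot = 17  [terminal]
5. n5.hot = -2  [terminal]
6. n6.hot = 13  [terminal]
7. n3.pre = 5  [d₀.hot - 12]
8. n3.sig = true  [A.off == true]
9. n7.lim = 6  [A.pre + 1]
10. n7.acc = true  [A.sig == true]
11. n8.hot = -7  [terminal]
12. n7.lab = 27  [C.lim * 2 + 15]
13. n7.fin = 16  [C.lim + 10]
14. n2.wid = 10  [C.fin * 3 - 38]
15. n2.key = 22  [C.lab - 5]
16. n2.val = true  [A.pre > 4]
17. n2.hot = -4  [A.pre - 9]
18. n9.lim = -6  [S.wid + S.hot - 12]
19. n9.acc = true  [S.val or C₀.acc]
20. n10.mk = 11  [C.lim + 17]
21. n11.hot = 16  [terminal]
22. n12.sig = false  [terminal]
23. n10.lim = 7  [D.mk + d.hot - 20]
24. n10.lab = -1  [d.hot - 17]
25. n10.val = "qk"  ["qk"]
26. n13.off = true  [C.acc == true]
27. n14.sig = true  [terminal]
28. n15.hot = 11  [terminal]
29. n16.hot = -3  [terminal]
30. n13.pre = 28  [a₁.hot + 31]
31. n13.sig = false  [false]
32. n9.lab = 9  [len(D.val) + 7]
33. n9.fin = 30  [D.lab * 3 + 33]
34. n1.lab = 19  [(if C₀.acc then C₀.lim else S.wid) + 9]
35. n1.fin = 26  [C₁.fin - 4]
36. n18.lim = 14  [14]
37. n18.acc = false  [false]
38. n19.mk = 0  [0]
39. n20.sig = true  [terminal]
40. n21.hot = -9  [terminal]
41. n22.sig = true  [terminal]
42. n19.lim = 7  [d.hot + 16]
43. n19.lab = 20  [d.hot + 29]
44. n19.val = "pp"  ["pp"]
45. n24.hot = -7  [terminal]
46. n25.hot = 3  [terminal]
47. n23.live = -5  [a₁.hot - 8]
48. n23.sig = 7  [a₀.hot + a₁.hot + 11]
49. n18.lab = 17  [B.sig + C.lim - 4]
50. n18.fin = 5  [len(D.val) + 3]
51. n26.hot = 28  [terminal]
52. n17.wid = 25  [C.fin + 20]
53. n17.key = 5  [d.hot + C.lab - 40]
54. n17.val = true  [C.lab > 16]
55. n17.hot = 10  [d.hot * 2 - 46]
56. n0.wid = 11  [S₁.wid - 14]
57. n0.key = 28  [S₁.hot * -1 + 38]
58. n0.val = false  [S₁.val == false]
59. n0.hot = 4  [S₁.key * 3 - 11]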